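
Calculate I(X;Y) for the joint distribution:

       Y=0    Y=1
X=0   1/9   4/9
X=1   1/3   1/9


H(X) = 0.9911, H(Y) = 0.9911, H(X,Y) = 1.7527
I(X;Y) = H(X) + H(Y) - H(X,Y) = 0.2294 bits


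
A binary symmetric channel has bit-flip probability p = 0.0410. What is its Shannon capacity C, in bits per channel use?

For BSC with error probability p:
C = 1 - H(p) where H(p) is binary entropy
H(0.0410) = -0.0410 × log₂(0.0410) - 0.9590 × log₂(0.9590)
H(p) = 0.2469
C = 1 - 0.2469 = 0.7531 bits/use


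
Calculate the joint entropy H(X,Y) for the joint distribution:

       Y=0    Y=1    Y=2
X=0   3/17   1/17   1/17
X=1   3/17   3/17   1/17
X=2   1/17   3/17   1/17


H(X,Y) = -Σ p(x,y) log₂ p(x,y)
  p(0,0)=3/17: -0.1765 × log₂(0.1765) = 0.4416
  p(0,1)=1/17: -0.0588 × log₂(0.0588) = 0.2404
  p(0,2)=1/17: -0.0588 × log₂(0.0588) = 0.2404
  p(1,0)=3/17: -0.1765 × log₂(0.1765) = 0.4416
  p(1,1)=3/17: -0.1765 × log₂(0.1765) = 0.4416
  p(1,2)=1/17: -0.0588 × log₂(0.0588) = 0.2404
  p(2,0)=1/17: -0.0588 × log₂(0.0588) = 0.2404
  p(2,1)=3/17: -0.1765 × log₂(0.1765) = 0.4416
  p(2,2)=1/17: -0.0588 × log₂(0.0588) = 0.2404
H(X,Y) = 2.9687 bits


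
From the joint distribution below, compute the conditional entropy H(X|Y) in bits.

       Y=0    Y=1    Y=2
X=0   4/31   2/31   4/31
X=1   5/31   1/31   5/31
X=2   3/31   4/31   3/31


H(X|Y) = Σ_y p(y) H(X|Y=y)
  p(Y=0) = 12/31, H(X|Y=0) = 1.5546
  p(Y=1) = 7/31, H(X|Y=1) = 1.3788
  p(Y=2) = 12/31, H(X|Y=2) = 1.5546
H(X|Y) = 0.3871×1.5546 + 0.2258×1.3788 + 0.3871×1.5546 = 1.5149 bits


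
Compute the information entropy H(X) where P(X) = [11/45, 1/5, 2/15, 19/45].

H(X) = -Σ p(x) log₂ p(x)
  -11/45 × log₂(11/45) = 0.4968
  -1/5 × log₂(1/5) = 0.4644
  -2/15 × log₂(2/15) = 0.3876
  -19/45 × log₂(19/45) = 0.5252
H(X) = 1.8740 bits


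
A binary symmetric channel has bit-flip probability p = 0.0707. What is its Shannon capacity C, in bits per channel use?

For BSC with error probability p:
C = 1 - H(p) where H(p) is binary entropy
H(0.0707) = -0.0707 × log₂(0.0707) - 0.9293 × log₂(0.9293)
H(p) = 0.3685
C = 1 - 0.3685 = 0.6315 bits/use


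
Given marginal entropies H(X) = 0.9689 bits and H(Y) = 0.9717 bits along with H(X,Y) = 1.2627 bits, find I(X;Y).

I(X;Y) = H(X) + H(Y) - H(X,Y)
I(X;Y) = 0.9689 + 0.9717 - 1.2627 = 0.6779 bits


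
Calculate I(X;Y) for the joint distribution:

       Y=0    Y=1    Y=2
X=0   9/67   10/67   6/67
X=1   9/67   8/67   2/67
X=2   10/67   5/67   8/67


H(X) = 1.5758, H(Y) = 1.5490, H(X,Y) = 3.0718
I(X;Y) = H(X) + H(Y) - H(X,Y) = 0.0530 bits


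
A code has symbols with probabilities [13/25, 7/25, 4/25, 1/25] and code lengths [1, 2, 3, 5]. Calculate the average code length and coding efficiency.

Average length L = Σ p_i × l_i = 1.7600 bits
Entropy H = 1.6136 bits
Efficiency η = H/L × 100% = 91.68%


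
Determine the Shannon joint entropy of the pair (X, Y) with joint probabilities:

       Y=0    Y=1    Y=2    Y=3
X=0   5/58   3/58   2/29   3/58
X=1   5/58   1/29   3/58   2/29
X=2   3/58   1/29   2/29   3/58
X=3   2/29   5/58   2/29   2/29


H(X,Y) = -Σ p(x,y) log₂ p(x,y)
  p(0,0)=5/58: -0.0862 × log₂(0.0862) = 0.3048
  p(0,1)=3/58: -0.0517 × log₂(0.0517) = 0.2210
  p(0,2)=2/29: -0.0690 × log₂(0.0690) = 0.2661
  p(0,3)=3/58: -0.0517 × log₂(0.0517) = 0.2210
  p(1,0)=5/58: -0.0862 × log₂(0.0862) = 0.3048
  p(1,1)=1/29: -0.0345 × log₂(0.0345) = 0.1675
  p(1,2)=3/58: -0.0517 × log₂(0.0517) = 0.2210
  p(1,3)=2/29: -0.0690 × log₂(0.0690) = 0.2661
  p(2,0)=3/58: -0.0517 × log₂(0.0517) = 0.2210
  p(2,1)=1/29: -0.0345 × log₂(0.0345) = 0.1675
  p(2,2)=2/29: -0.0690 × log₂(0.0690) = 0.2661
  p(2,3)=3/58: -0.0517 × log₂(0.0517) = 0.2210
  p(3,0)=2/29: -0.0690 × log₂(0.0690) = 0.2661
  p(3,1)=5/58: -0.0862 × log₂(0.0862) = 0.3048
  p(3,2)=2/29: -0.0690 × log₂(0.0690) = 0.2661
  p(3,3)=2/29: -0.0690 × log₂(0.0690) = 0.2661
H(X,Y) = 3.9510 bits


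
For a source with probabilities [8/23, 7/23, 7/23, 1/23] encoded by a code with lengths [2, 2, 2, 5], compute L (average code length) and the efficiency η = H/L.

Average length L = Σ p_i × l_i = 2.1304 bits
Entropy H = 1.7713 bits
Efficiency η = H/L × 100% = 83.14%


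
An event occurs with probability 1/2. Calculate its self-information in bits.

Information content I(x) = -log₂(p(x))
I = -log₂(1/2) = -log₂(0.5000)
I = 1.0000 bits


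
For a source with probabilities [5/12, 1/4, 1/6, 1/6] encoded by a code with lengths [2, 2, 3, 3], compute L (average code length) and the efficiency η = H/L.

Average length L = Σ p_i × l_i = 2.3333 bits
Entropy H = 1.8879 bits
Efficiency η = H/L × 100% = 80.91%


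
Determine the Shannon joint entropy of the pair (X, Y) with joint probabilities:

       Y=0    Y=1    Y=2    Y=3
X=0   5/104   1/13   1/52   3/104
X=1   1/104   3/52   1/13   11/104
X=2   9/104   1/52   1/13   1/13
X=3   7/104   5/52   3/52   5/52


H(X,Y) = -Σ p(x,y) log₂ p(x,y)
  p(0,0)=5/104: -0.0481 × log₂(0.0481) = 0.2105
  p(0,1)=1/13: -0.0769 × log₂(0.0769) = 0.2846
  p(0,2)=1/52: -0.0192 × log₂(0.0192) = 0.1096
  p(0,3)=3/104: -0.0288 × log₂(0.0288) = 0.1476
  p(1,0)=1/104: -0.0096 × log₂(0.0096) = 0.0644
  p(1,1)=3/52: -0.0577 × log₂(0.0577) = 0.2374
  p(1,2)=1/13: -0.0769 × log₂(0.0769) = 0.2846
  p(1,3)=11/104: -0.1058 × log₂(0.1058) = 0.3428
  p(2,0)=9/104: -0.0865 × log₂(0.0865) = 0.3055
  p(2,1)=1/52: -0.0192 × log₂(0.0192) = 0.1096
  p(2,2)=1/13: -0.0769 × log₂(0.0769) = 0.2846
  p(2,3)=1/13: -0.0769 × log₂(0.0769) = 0.2846
  p(3,0)=7/104: -0.0673 × log₂(0.0673) = 0.2620
  p(3,1)=5/52: -0.0962 × log₂(0.0962) = 0.3249
  p(3,2)=3/52: -0.0577 × log₂(0.0577) = 0.2374
  p(3,3)=5/52: -0.0962 × log₂(0.0962) = 0.3249
H(X,Y) = 3.8153 bits


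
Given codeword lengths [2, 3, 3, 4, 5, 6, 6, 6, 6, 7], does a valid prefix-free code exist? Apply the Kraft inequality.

Kraft inequality: Σ 2^(-l_i) ≤ 1 for prefix-free code
Calculating: 2^(-2) + 2^(-3) + 2^(-3) + 2^(-4) + 2^(-5) + 2^(-6) + 2^(-6) + 2^(-6) + 2^(-6) + 2^(-7)
= 0.25 + 0.125 + 0.125 + 0.0625 + 0.03125 + 0.015625 + 0.015625 + 0.015625 + 0.015625 + 0.0078125
= 0.6641
Since 0.6641 ≤ 1, prefix-free code exists


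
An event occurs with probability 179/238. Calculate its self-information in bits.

Information content I(x) = -log₂(p(x))
I = -log₂(179/238) = -log₂(0.7521)
I = 0.4110 bits


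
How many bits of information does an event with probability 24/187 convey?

Information content I(x) = -log₂(p(x))
I = -log₂(24/187) = -log₂(0.1283)
I = 2.9619 bits


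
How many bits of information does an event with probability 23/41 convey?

Information content I(x) = -log₂(p(x))
I = -log₂(23/41) = -log₂(0.5610)
I = 0.8340 bits


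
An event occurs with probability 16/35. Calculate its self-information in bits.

Information content I(x) = -log₂(p(x))
I = -log₂(16/35) = -log₂(0.4571)
I = 1.1293 bits


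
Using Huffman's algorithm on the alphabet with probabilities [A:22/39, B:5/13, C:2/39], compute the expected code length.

Huffman tree construction:
Combine smallest probabilities repeatedly
Resulting codes:
  A: 1 (length 1)
  B: 01 (length 2)
  C: 00 (length 2)
Average length = Σ p(s) × length(s) = 1.4359 bits


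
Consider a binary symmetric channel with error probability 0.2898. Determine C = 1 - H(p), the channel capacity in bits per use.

For BSC with error probability p:
C = 1 - H(p) where H(p) is binary entropy
H(0.2898) = -0.2898 × log₂(0.2898) - 0.7102 × log₂(0.7102)
H(p) = 0.8685
C = 1 - 0.8685 = 0.1315 bits/use


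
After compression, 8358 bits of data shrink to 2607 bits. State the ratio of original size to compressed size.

Compression ratio = Original / Compressed
= 8358 / 2607 = 3.21:1


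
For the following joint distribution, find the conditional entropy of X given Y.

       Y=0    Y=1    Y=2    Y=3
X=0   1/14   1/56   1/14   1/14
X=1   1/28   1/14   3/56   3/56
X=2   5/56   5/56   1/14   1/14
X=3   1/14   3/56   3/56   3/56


H(X|Y) = Σ_y p(y) H(X|Y=y)
  p(Y=0) = 15/56, H(X|Y=0) = 1.9329
  p(Y=1) = 13/56, H(X|Y=1) = 1.8262
  p(Y=2) = 1/4, H(X|Y=2) = 1.9852
  p(Y=3) = 1/4, H(X|Y=3) = 1.9852
H(X|Y) = 0.2679×1.9329 + 0.2321×1.8262 + 0.2500×1.9852 + 0.2500×1.9852 = 1.9343 bits


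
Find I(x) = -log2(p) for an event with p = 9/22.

Information content I(x) = -log₂(p(x))
I = -log₂(9/22) = -log₂(0.4091)
I = 1.2895 bits


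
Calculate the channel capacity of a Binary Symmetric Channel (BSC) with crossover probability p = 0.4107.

For BSC with error probability p:
C = 1 - H(p) where H(p) is binary entropy
H(0.4107) = -0.4107 × log₂(0.4107) - 0.5893 × log₂(0.5893)
H(p) = 0.9769
C = 1 - 0.9769 = 0.0231 bits/use


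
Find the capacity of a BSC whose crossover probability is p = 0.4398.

For BSC with error probability p:
C = 1 - H(p) where H(p) is binary entropy
H(0.4398) = -0.4398 × log₂(0.4398) - 0.5602 × log₂(0.5602)
H(p) = 0.9895
C = 1 - 0.9895 = 0.0105 bits/use


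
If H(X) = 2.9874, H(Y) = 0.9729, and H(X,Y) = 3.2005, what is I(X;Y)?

I(X;Y) = H(X) + H(Y) - H(X,Y)
I(X;Y) = 2.9874 + 0.9729 - 3.2005 = 0.7598 bits


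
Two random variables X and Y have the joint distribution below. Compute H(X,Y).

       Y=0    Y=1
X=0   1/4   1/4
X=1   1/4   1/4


H(X,Y) = -Σ p(x,y) log₂ p(x,y)
  p(0,0)=1/4: -0.2500 × log₂(0.2500) = 0.5000
  p(0,1)=1/4: -0.2500 × log₂(0.2500) = 0.5000
  p(1,0)=1/4: -0.2500 × log₂(0.2500) = 0.5000
  p(1,1)=1/4: -0.2500 × log₂(0.2500) = 0.5000
H(X,Y) = 2.0000 bits


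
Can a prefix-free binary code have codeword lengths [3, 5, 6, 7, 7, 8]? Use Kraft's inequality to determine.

Kraft inequality: Σ 2^(-l_i) ≤ 1 for prefix-free code
Calculating: 2^(-3) + 2^(-5) + 2^(-6) + 2^(-7) + 2^(-7) + 2^(-8)
= 0.125 + 0.03125 + 0.015625 + 0.0078125 + 0.0078125 + 0.00390625
= 0.1914
Since 0.1914 ≤ 1, prefix-free code exists


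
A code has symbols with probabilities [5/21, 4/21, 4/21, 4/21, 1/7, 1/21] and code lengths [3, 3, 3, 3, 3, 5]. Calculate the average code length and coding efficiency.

Average length L = Σ p_i × l_i = 3.0952 bits
Entropy H = 2.4702 bits
Efficiency η = H/L × 100% = 79.81%


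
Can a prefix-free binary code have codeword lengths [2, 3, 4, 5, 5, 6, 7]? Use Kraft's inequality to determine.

Kraft inequality: Σ 2^(-l_i) ≤ 1 for prefix-free code
Calculating: 2^(-2) + 2^(-3) + 2^(-4) + 2^(-5) + 2^(-5) + 2^(-6) + 2^(-7)
= 0.25 + 0.125 + 0.0625 + 0.03125 + 0.03125 + 0.015625 + 0.0078125
= 0.5234
Since 0.5234 ≤ 1, prefix-free code exists


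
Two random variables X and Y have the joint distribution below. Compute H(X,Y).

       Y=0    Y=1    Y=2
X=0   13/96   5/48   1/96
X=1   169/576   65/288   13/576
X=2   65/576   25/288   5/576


H(X,Y) = -Σ p(x,y) log₂ p(x,y)
  p(0,0)=13/96: -0.1354 × log₂(0.1354) = 0.3906
  p(0,1)=5/48: -0.1042 × log₂(0.1042) = 0.3399
  p(0,2)=1/96: -0.0104 × log₂(0.0104) = 0.0686
  p(1,0)=169/576: -0.2934 × log₂(0.2934) = 0.5190
  p(1,1)=65/288: -0.2257 × log₂(0.2257) = 0.4847
  p(1,2)=13/576: -0.0226 × log₂(0.0226) = 0.1234
  p(2,0)=65/576: -0.1128 × log₂(0.1128) = 0.3552
  p(2,1)=25/288: -0.0868 × log₂(0.0868) = 0.3061
  p(2,2)=5/576: -0.0087 × log₂(0.0087) = 0.0594
H(X,Y) = 2.6470 bits


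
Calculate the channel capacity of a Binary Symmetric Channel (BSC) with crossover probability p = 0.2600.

For BSC with error probability p:
C = 1 - H(p) where H(p) is binary entropy
H(0.2600) = -0.2600 × log₂(0.2600) - 0.7400 × log₂(0.7400)
H(p) = 0.8267
C = 1 - 0.8267 = 0.1733 bits/use


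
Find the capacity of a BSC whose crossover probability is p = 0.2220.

For BSC with error probability p:
C = 1 - H(p) where H(p) is binary entropy
H(0.2220) = -0.2220 × log₂(0.2220) - 0.7780 × log₂(0.7780)
H(p) = 0.7638
C = 1 - 0.7638 = 0.2362 bits/use


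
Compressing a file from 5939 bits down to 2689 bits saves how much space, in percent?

Space savings = (1 - Compressed/Original) × 100%
= (1 - 2689/5939) × 100%
= 54.72%


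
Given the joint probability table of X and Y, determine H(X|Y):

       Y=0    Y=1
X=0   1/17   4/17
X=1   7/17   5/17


H(X|Y) = Σ_y p(y) H(X|Y=y)
  p(Y=0) = 8/17, H(X|Y=0) = 0.5436
  p(Y=1) = 9/17, H(X|Y=1) = 0.9911
H(X|Y) = 0.4706×0.5436 + 0.5294×0.9911 = 0.7805 bits


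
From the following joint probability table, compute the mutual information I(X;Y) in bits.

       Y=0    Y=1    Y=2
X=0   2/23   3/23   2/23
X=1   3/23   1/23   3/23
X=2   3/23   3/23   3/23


H(X) = 1.5743, H(Y) = 1.5822, H(X,Y) = 3.1092
I(X;Y) = H(X) + H(Y) - H(X,Y) = 0.0473 bits


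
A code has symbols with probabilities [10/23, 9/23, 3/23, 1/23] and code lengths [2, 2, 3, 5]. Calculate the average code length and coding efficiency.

Average length L = Σ p_i × l_i = 2.2609 bits
Entropy H = 1.6321 bits
Efficiency η = H/L × 100% = 72.19%


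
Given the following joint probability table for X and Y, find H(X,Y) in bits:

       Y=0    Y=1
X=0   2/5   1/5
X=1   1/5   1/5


H(X,Y) = -Σ p(x,y) log₂ p(x,y)
  p(0,0)=2/5: -0.4000 × log₂(0.4000) = 0.5288
  p(0,1)=1/5: -0.2000 × log₂(0.2000) = 0.4644
  p(1,0)=1/5: -0.2000 × log₂(0.2000) = 0.4644
  p(1,1)=1/5: -0.2000 × log₂(0.2000) = 0.4644
H(X,Y) = 1.9219 bits


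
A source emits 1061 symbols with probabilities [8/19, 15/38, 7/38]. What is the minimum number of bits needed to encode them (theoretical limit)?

Entropy H = 1.5044 bits/symbol
Minimum bits = H × n = 1.5044 × 1061
= 1596.15 bits


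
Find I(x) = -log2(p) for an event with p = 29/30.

Information content I(x) = -log₂(p(x))
I = -log₂(29/30) = -log₂(0.9667)
I = 0.0489 bits


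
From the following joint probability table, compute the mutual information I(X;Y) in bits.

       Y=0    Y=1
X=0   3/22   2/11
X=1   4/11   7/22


H(X) = 0.9024, H(Y) = 1.0000, H(X,Y) = 1.8955
I(X;Y) = H(X) + H(Y) - H(X,Y) = 0.0069 bits


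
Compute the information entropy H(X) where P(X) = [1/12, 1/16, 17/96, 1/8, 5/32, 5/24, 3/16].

H(X) = -Σ p(x) log₂ p(x)
  -1/12 × log₂(1/12) = 0.2987
  -1/16 × log₂(1/16) = 0.2500
  -17/96 × log₂(17/96) = 0.4423
  -1/8 × log₂(1/8) = 0.3750
  -5/32 × log₂(5/32) = 0.4184
  -5/24 × log₂(5/24) = 0.4715
  -3/16 × log₂(3/16) = 0.4528
H(X) = 2.7087 bits


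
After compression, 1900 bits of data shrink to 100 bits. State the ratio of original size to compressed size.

Compression ratio = Original / Compressed
= 1900 / 100 = 19.00:1


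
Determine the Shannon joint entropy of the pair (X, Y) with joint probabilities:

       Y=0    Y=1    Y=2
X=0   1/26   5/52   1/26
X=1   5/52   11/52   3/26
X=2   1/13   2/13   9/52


H(X,Y) = -Σ p(x,y) log₂ p(x,y)
  p(0,0)=1/26: -0.0385 × log₂(0.0385) = 0.1808
  p(0,1)=5/52: -0.0962 × log₂(0.0962) = 0.3249
  p(0,2)=1/26: -0.0385 × log₂(0.0385) = 0.1808
  p(1,0)=5/52: -0.0962 × log₂(0.0962) = 0.3249
  p(1,1)=11/52: -0.2115 × log₂(0.2115) = 0.4741
  p(1,2)=3/26: -0.1154 × log₂(0.1154) = 0.3595
  p(2,0)=1/13: -0.0769 × log₂(0.0769) = 0.2846
  p(2,1)=2/13: -0.1538 × log₂(0.1538) = 0.4155
  p(2,2)=9/52: -0.1731 × log₂(0.1731) = 0.4380
H(X,Y) = 2.9829 bits


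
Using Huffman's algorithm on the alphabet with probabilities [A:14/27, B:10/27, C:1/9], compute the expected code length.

Huffman tree construction:
Combine smallest probabilities repeatedly
Resulting codes:
  A: 1 (length 1)
  B: 01 (length 2)
  C: 00 (length 2)
Average length = Σ p(s) × length(s) = 1.4815 bits


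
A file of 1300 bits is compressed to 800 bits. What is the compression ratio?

Compression ratio = Original / Compressed
= 1300 / 800 = 1.62:1


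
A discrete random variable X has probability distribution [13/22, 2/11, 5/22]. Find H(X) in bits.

H(X) = -Σ p(x) log₂ p(x)
  -13/22 × log₂(13/22) = 0.4485
  -2/11 × log₂(2/11) = 0.4472
  -5/22 × log₂(5/22) = 0.4858
H(X) = 1.3815 bits


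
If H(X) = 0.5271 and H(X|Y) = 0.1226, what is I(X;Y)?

I(X;Y) = H(X) - H(X|Y)
I(X;Y) = 0.5271 - 0.1226 = 0.4045 bits


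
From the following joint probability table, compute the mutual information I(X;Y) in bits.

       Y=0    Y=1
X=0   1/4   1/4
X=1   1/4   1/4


H(X) = 1.0000, H(Y) = 1.0000, H(X,Y) = 2.0000
I(X;Y) = H(X) + H(Y) - H(X,Y) = 0.0000 bits


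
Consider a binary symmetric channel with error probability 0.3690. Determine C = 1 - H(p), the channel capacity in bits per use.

For BSC with error probability p:
C = 1 - H(p) where H(p) is binary entropy
H(0.3690) = -0.3690 × log₂(0.3690) - 0.6310 × log₂(0.6310)
H(p) = 0.9499
C = 1 - 0.9499 = 0.0501 bits/use


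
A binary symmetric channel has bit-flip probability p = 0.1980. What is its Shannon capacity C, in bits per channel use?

For BSC with error probability p:
C = 1 - H(p) where H(p) is binary entropy
H(0.1980) = -0.1980 × log₂(0.1980) - 0.8020 × log₂(0.8020)
H(p) = 0.7179
C = 1 - 0.7179 = 0.2821 bits/use


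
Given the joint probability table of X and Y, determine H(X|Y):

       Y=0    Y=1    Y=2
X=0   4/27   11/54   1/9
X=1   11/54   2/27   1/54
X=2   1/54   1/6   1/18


H(X|Y) = Σ_y p(y) H(X|Y=y)
  p(Y=0) = 10/27, H(X|Y=0) = 1.2192
  p(Y=1) = 4/9, H(X|Y=1) = 1.4773
  p(Y=2) = 5/27, H(X|Y=2) = 1.2955
H(X|Y) = 0.3704×1.2192 + 0.4444×1.4773 + 0.1852×1.2955 = 1.3481 bits


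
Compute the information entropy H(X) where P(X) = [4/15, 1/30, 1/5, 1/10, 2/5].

H(X) = -Σ p(x) log₂ p(x)
  -4/15 × log₂(4/15) = 0.5085
  -1/30 × log₂(1/30) = 0.1636
  -1/5 × log₂(1/5) = 0.4644
  -1/10 × log₂(1/10) = 0.3322
  -2/5 × log₂(2/5) = 0.5288
H(X) = 1.9974 bits


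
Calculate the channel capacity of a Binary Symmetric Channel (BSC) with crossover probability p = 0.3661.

For BSC with error probability p:
C = 1 - H(p) where H(p) is binary entropy
H(0.3661) = -0.3661 × log₂(0.3661) - 0.6339 × log₂(0.6339)
H(p) = 0.9476
C = 1 - 0.9476 = 0.0524 bits/use


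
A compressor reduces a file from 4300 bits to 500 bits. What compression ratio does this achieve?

Compression ratio = Original / Compressed
= 4300 / 500 = 8.60:1


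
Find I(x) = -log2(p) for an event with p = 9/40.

Information content I(x) = -log₂(p(x))
I = -log₂(9/40) = -log₂(0.2250)
I = 2.1520 bits


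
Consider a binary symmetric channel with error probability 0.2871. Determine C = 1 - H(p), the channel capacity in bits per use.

For BSC with error probability p:
C = 1 - H(p) where H(p) is binary entropy
H(0.2871) = -0.2871 × log₂(0.2871) - 0.7129 × log₂(0.7129)
H(p) = 0.8649
C = 1 - 0.8649 = 0.1351 bits/use


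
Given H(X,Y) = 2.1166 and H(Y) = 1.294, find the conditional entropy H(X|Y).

Chain rule: H(X,Y) = H(X|Y) + H(Y)
H(X|Y) = H(X,Y) - H(Y) = 2.1166 - 1.294 = 0.8226 bits


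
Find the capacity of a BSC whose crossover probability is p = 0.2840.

For BSC with error probability p:
C = 1 - H(p) where H(p) is binary entropy
H(0.2840) = -0.2840 × log₂(0.2840) - 0.7160 × log₂(0.7160)
H(p) = 0.8608
C = 1 - 0.8608 = 0.1392 bits/use


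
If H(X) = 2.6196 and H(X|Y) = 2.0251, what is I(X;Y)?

I(X;Y) = H(X) - H(X|Y)
I(X;Y) = 2.6196 - 2.0251 = 0.5945 bits


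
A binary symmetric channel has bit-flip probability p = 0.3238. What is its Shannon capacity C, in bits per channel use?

For BSC with error probability p:
C = 1 - H(p) where H(p) is binary entropy
H(0.3238) = -0.3238 × log₂(0.3238) - 0.6762 × log₂(0.6762)
H(p) = 0.9085
C = 1 - 0.9085 = 0.0915 bits/use


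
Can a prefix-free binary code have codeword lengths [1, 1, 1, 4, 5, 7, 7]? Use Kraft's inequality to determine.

Kraft inequality: Σ 2^(-l_i) ≤ 1 for prefix-free code
Calculating: 2^(-1) + 2^(-1) + 2^(-1) + 2^(-4) + 2^(-5) + 2^(-7) + 2^(-7)
= 0.5 + 0.5 + 0.5 + 0.0625 + 0.03125 + 0.0078125 + 0.0078125
= 1.6094
Since 1.6094 > 1, prefix-free code does not exist


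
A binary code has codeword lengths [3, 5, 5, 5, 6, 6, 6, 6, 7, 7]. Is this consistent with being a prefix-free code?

Kraft inequality: Σ 2^(-l_i) ≤ 1 for prefix-free code
Calculating: 2^(-3) + 2^(-5) + 2^(-5) + 2^(-5) + 2^(-6) + 2^(-6) + 2^(-6) + 2^(-6) + 2^(-7) + 2^(-7)
= 0.125 + 0.03125 + 0.03125 + 0.03125 + 0.015625 + 0.015625 + 0.015625 + 0.015625 + 0.0078125 + 0.0078125
= 0.2969
Since 0.2969 ≤ 1, prefix-free code exists


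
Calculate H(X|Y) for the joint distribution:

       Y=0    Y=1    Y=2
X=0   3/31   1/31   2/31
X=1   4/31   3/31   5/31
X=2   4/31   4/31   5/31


H(X|Y) = Σ_y p(y) H(X|Y=y)
  p(Y=0) = 11/31, H(X|Y=0) = 1.5726
  p(Y=1) = 8/31, H(X|Y=1) = 1.4056
  p(Y=2) = 12/31, H(X|Y=2) = 1.4834
H(X|Y) = 0.3548×1.5726 + 0.2581×1.4056 + 0.3871×1.4834 = 1.4950 bits


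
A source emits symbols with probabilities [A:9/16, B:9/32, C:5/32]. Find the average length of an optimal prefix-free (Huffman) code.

Huffman tree construction:
Combine smallest probabilities repeatedly
Resulting codes:
  A: 1 (length 1)
  B: 01 (length 2)
  C: 00 (length 2)
Average length = Σ p(s) × length(s) = 1.4375 bits


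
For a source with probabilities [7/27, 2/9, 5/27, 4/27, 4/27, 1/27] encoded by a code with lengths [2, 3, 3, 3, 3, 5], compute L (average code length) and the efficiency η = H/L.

Average length L = Σ p_i × l_i = 2.8148 bits
Entropy H = 2.4300 bits
Efficiency η = H/L × 100% = 86.33%


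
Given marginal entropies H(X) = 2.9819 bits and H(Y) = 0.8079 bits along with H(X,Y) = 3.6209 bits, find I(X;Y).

I(X;Y) = H(X) + H(Y) - H(X,Y)
I(X;Y) = 2.9819 + 0.8079 - 3.6209 = 0.1689 bits


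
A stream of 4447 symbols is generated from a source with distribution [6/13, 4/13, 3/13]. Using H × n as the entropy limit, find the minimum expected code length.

Entropy H = 1.5262 bits/symbol
Minimum bits = H × n = 1.5262 × 4447
= 6787.17 bits


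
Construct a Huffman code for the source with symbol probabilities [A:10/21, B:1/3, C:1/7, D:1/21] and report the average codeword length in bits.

Huffman tree construction:
Combine smallest probabilities repeatedly
Resulting codes:
  A: 0 (length 1)
  B: 11 (length 2)
  C: 101 (length 3)
  D: 100 (length 3)
Average length = Σ p(s) × length(s) = 1.7143 bits


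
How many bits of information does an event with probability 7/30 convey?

Information content I(x) = -log₂(p(x))
I = -log₂(7/30) = -log₂(0.2333)
I = 2.0995 bits


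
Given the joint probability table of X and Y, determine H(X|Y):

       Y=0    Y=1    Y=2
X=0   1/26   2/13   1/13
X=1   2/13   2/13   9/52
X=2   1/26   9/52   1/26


H(X|Y) = Σ_y p(y) H(X|Y=y)
  p(Y=0) = 3/13, H(X|Y=0) = 1.2516
  p(Y=1) = 25/52, H(X|Y=1) = 1.5827
  p(Y=2) = 15/52, H(X|Y=2) = 1.3383
H(X|Y) = 0.2308×1.2516 + 0.4808×1.5827 + 0.2885×1.3383 = 1.4358 bits


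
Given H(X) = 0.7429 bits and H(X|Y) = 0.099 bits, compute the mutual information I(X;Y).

I(X;Y) = H(X) - H(X|Y)
I(X;Y) = 0.7429 - 0.099 = 0.6439 bits


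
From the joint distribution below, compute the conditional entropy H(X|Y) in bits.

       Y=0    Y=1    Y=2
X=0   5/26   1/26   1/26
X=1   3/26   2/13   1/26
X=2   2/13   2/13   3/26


H(X|Y) = Σ_y p(y) H(X|Y=y)
  p(Y=0) = 6/13, H(X|Y=0) = 1.5546
  p(Y=1) = 9/26, H(X|Y=1) = 1.3921
  p(Y=2) = 5/26, H(X|Y=2) = 1.3710
H(X|Y) = 0.4615×1.5546 + 0.3462×1.3921 + 0.1923×1.3710 = 1.4630 bits


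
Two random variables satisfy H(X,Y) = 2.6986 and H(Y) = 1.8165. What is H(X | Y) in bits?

Chain rule: H(X,Y) = H(X|Y) + H(Y)
H(X|Y) = H(X,Y) - H(Y) = 2.6986 - 1.8165 = 0.8821 bits


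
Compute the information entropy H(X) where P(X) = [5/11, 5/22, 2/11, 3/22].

H(X) = -Σ p(x) log₂ p(x)
  -5/11 × log₂(5/11) = 0.5170
  -5/22 × log₂(5/22) = 0.4858
  -2/11 × log₂(2/11) = 0.4472
  -3/22 × log₂(3/22) = 0.3920
H(X) = 1.8420 bits


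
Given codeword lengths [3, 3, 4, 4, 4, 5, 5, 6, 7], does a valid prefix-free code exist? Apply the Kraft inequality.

Kraft inequality: Σ 2^(-l_i) ≤ 1 for prefix-free code
Calculating: 2^(-3) + 2^(-3) + 2^(-4) + 2^(-4) + 2^(-4) + 2^(-5) + 2^(-5) + 2^(-6) + 2^(-7)
= 0.125 + 0.125 + 0.0625 + 0.0625 + 0.0625 + 0.03125 + 0.03125 + 0.015625 + 0.0078125
= 0.5234
Since 0.5234 ≤ 1, prefix-free code exists


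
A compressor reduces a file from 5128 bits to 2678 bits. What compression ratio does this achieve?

Compression ratio = Original / Compressed
= 5128 / 2678 = 1.91:1


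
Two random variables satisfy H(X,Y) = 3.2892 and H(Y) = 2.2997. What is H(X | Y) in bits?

Chain rule: H(X,Y) = H(X|Y) + H(Y)
H(X|Y) = H(X,Y) - H(Y) = 3.2892 - 2.2997 = 0.9895 bits


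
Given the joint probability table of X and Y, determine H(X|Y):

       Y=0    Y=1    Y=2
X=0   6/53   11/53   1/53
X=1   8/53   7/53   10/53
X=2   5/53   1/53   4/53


H(X|Y) = Σ_y p(y) H(X|Y=y)
  p(Y=0) = 19/53, H(X|Y=0) = 1.5574
  p(Y=1) = 19/53, H(X|Y=1) = 1.2108
  p(Y=2) = 15/53, H(X|Y=2) = 1.1589
H(X|Y) = 0.3585×1.5574 + 0.3585×1.2108 + 0.2830×1.1589 = 1.3204 bits


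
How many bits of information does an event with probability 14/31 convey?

Information content I(x) = -log₂(p(x))
I = -log₂(14/31) = -log₂(0.4516)
I = 1.1468 bits


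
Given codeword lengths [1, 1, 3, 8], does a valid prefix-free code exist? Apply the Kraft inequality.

Kraft inequality: Σ 2^(-l_i) ≤ 1 for prefix-free code
Calculating: 2^(-1) + 2^(-1) + 2^(-3) + 2^(-8)
= 0.5 + 0.5 + 0.125 + 0.00390625
= 1.1289
Since 1.1289 > 1, prefix-free code does not exist


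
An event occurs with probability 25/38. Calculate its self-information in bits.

Information content I(x) = -log₂(p(x))
I = -log₂(25/38) = -log₂(0.6579)
I = 0.6041 bits


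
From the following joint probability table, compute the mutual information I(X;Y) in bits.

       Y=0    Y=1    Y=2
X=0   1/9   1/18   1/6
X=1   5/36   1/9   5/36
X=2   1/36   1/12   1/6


H(X) = 1.5715, H(Y) = 1.5245, H(X,Y) = 3.0312
I(X;Y) = H(X) + H(Y) - H(X,Y) = 0.0648 bits


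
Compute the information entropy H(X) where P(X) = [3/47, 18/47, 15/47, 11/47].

H(X) = -Σ p(x) log₂ p(x)
  -3/47 × log₂(3/47) = 0.2534
  -18/47 × log₂(18/47) = 0.5303
  -15/47 × log₂(15/47) = 0.5259
  -11/47 × log₂(11/47) = 0.4904
H(X) = 1.7999 bits


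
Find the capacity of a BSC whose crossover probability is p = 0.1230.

For BSC with error probability p:
C = 1 - H(p) where H(p) is binary entropy
H(0.1230) = -0.1230 × log₂(0.1230) - 0.8770 × log₂(0.8770)
H(p) = 0.5379
C = 1 - 0.5379 = 0.4621 bits/use


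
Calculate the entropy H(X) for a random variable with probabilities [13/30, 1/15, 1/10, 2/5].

H(X) = -Σ p(x) log₂ p(x)
  -13/30 × log₂(13/30) = 0.5228
  -1/15 × log₂(1/15) = 0.2605
  -1/10 × log₂(1/10) = 0.3322
  -2/5 × log₂(2/5) = 0.5288
H(X) = 1.6442 bits


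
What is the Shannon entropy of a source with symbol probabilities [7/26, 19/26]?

H(X) = -Σ p(x) log₂ p(x)
  -7/26 × log₂(7/26) = 0.5097
  -19/26 × log₂(19/26) = 0.3307
H(X) = 0.8404 bits


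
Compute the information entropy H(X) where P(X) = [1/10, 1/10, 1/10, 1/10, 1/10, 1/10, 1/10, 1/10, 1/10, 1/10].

H(X) = -Σ p(x) log₂ p(x)
  -1/10 × log₂(1/10) = 0.3322
  -1/10 × log₂(1/10) = 0.3322
  -1/10 × log₂(1/10) = 0.3322
  -1/10 × log₂(1/10) = 0.3322
  -1/10 × log₂(1/10) = 0.3322
  -1/10 × log₂(1/10) = 0.3322
  -1/10 × log₂(1/10) = 0.3322
  -1/10 × log₂(1/10) = 0.3322
  -1/10 × log₂(1/10) = 0.3322
  -1/10 × log₂(1/10) = 0.3322
H(X) = 3.3219 bits


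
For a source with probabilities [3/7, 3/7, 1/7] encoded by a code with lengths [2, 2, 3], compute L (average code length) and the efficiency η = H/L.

Average length L = Σ p_i × l_i = 2.1429 bits
Entropy H = 1.4488 bits
Efficiency η = H/L × 100% = 67.61%


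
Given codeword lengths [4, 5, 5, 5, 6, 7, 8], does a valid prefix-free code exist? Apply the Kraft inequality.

Kraft inequality: Σ 2^(-l_i) ≤ 1 for prefix-free code
Calculating: 2^(-4) + 2^(-5) + 2^(-5) + 2^(-5) + 2^(-6) + 2^(-7) + 2^(-8)
= 0.0625 + 0.03125 + 0.03125 + 0.03125 + 0.015625 + 0.0078125 + 0.00390625
= 0.1836
Since 0.1836 ≤ 1, prefix-free code exists


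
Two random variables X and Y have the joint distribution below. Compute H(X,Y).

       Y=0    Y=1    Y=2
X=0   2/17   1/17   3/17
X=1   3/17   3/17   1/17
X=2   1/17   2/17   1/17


H(X,Y) = -Σ p(x,y) log₂ p(x,y)
  p(0,0)=2/17: -0.1176 × log₂(0.1176) = 0.3632
  p(0,1)=1/17: -0.0588 × log₂(0.0588) = 0.2404
  p(0,2)=3/17: -0.1765 × log₂(0.1765) = 0.4416
  p(1,0)=3/17: -0.1765 × log₂(0.1765) = 0.4416
  p(1,1)=3/17: -0.1765 × log₂(0.1765) = 0.4416
  p(1,2)=1/17: -0.0588 × log₂(0.0588) = 0.2404
  p(2,0)=1/17: -0.0588 × log₂(0.0588) = 0.2404
  p(2,1)=2/17: -0.1176 × log₂(0.1176) = 0.3632
  p(2,2)=1/17: -0.0588 × log₂(0.0588) = 0.2404
H(X,Y) = 3.0131 bits


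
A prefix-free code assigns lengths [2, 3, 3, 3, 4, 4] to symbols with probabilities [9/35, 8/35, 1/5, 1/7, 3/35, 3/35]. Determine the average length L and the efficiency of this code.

Average length L = Σ p_i × l_i = 2.9143 bits
Entropy H = 2.4636 bits
Efficiency η = H/L × 100% = 84.53%


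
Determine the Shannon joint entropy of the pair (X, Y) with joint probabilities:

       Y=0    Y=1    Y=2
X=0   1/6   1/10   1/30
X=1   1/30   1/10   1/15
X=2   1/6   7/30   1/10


H(X,Y) = -Σ p(x,y) log₂ p(x,y)
  p(0,0)=1/6: -0.1667 × log₂(0.1667) = 0.4308
  p(0,1)=1/10: -0.1000 × log₂(0.1000) = 0.3322
  p(0,2)=1/30: -0.0333 × log₂(0.0333) = 0.1636
  p(1,0)=1/30: -0.0333 × log₂(0.0333) = 0.1636
  p(1,1)=1/10: -0.1000 × log₂(0.1000) = 0.3322
  p(1,2)=1/15: -0.0667 × log₂(0.0667) = 0.2605
  p(2,0)=1/6: -0.1667 × log₂(0.1667) = 0.4308
  p(2,1)=7/30: -0.2333 × log₂(0.2333) = 0.4899
  p(2,2)=1/10: -0.1000 × log₂(0.1000) = 0.3322
H(X,Y) = 2.9357 bits


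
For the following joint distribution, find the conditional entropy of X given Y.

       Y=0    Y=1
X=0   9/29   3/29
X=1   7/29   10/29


H(X|Y) = Σ_y p(y) H(X|Y=y)
  p(Y=0) = 16/29, H(X|Y=0) = 0.9887
  p(Y=1) = 13/29, H(X|Y=1) = 0.7793
H(X|Y) = 0.5517×0.9887 + 0.4483×0.7793 = 0.8949 bits


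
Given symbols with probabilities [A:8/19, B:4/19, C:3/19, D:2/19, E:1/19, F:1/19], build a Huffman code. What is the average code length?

Huffman tree construction:
Combine smallest probabilities repeatedly
Resulting codes:
  A: 0 (length 1)
  B: 111 (length 3)
  C: 110 (length 3)
  D: 100 (length 3)
  E: 1010 (length 4)
  F: 1011 (length 4)
Average length = Σ p(s) × length(s) = 2.2632 bits


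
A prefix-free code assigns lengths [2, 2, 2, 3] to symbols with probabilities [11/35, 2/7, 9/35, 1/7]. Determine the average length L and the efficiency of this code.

Average length L = Σ p_i × l_i = 2.1429 bits
Entropy H = 1.9461 bits
Efficiency η = H/L × 100% = 90.82%


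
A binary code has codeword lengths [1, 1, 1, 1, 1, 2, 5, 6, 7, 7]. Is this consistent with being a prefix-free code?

Kraft inequality: Σ 2^(-l_i) ≤ 1 for prefix-free code
Calculating: 2^(-1) + 2^(-1) + 2^(-1) + 2^(-1) + 2^(-1) + 2^(-2) + 2^(-5) + 2^(-6) + 2^(-7) + 2^(-7)
= 0.5 + 0.5 + 0.5 + 0.5 + 0.5 + 0.25 + 0.03125 + 0.015625 + 0.0078125 + 0.0078125
= 2.8125
Since 2.8125 > 1, prefix-free code does not exist


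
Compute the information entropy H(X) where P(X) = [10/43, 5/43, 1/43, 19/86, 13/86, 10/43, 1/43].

H(X) = -Σ p(x) log₂ p(x)
  -10/43 × log₂(10/43) = 0.4894
  -5/43 × log₂(5/43) = 0.3610
  -1/43 × log₂(1/43) = 0.1262
  -19/86 × log₂(19/86) = 0.4813
  -13/86 × log₂(13/86) = 0.4120
  -10/43 × log₂(10/43) = 0.4894
  -1/43 × log₂(1/43) = 0.1262
H(X) = 2.4854 bits


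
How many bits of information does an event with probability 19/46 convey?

Information content I(x) = -log₂(p(x))
I = -log₂(19/46) = -log₂(0.4130)
I = 1.2756 bits


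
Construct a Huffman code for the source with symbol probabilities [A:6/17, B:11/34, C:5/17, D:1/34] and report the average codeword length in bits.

Huffman tree construction:
Combine smallest probabilities repeatedly
Resulting codes:
  A: 0 (length 1)
  B: 10 (length 2)
  C: 111 (length 3)
  D: 110 (length 3)
Average length = Σ p(s) × length(s) = 1.9706 bits


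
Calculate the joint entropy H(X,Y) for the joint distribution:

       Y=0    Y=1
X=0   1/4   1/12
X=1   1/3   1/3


H(X,Y) = -Σ p(x,y) log₂ p(x,y)
  p(0,0)=1/4: -0.2500 × log₂(0.2500) = 0.5000
  p(0,1)=1/12: -0.0833 × log₂(0.0833) = 0.2987
  p(1,0)=1/3: -0.3333 × log₂(0.3333) = 0.5283
  p(1,1)=1/3: -0.3333 × log₂(0.3333) = 0.5283
H(X,Y) = 1.8554 bits


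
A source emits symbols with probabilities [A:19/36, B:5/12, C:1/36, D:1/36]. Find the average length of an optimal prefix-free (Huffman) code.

Huffman tree construction:
Combine smallest probabilities repeatedly
Resulting codes:
  A: 1 (length 1)
  B: 01 (length 2)
  C: 000 (length 3)
  D: 001 (length 3)
Average length = Σ p(s) × length(s) = 1.5278 bits


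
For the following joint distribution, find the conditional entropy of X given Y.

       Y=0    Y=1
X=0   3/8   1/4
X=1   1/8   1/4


H(X|Y) = Σ_y p(y) H(X|Y=y)
  p(Y=0) = 1/2, H(X|Y=0) = 0.8113
  p(Y=1) = 1/2, H(X|Y=1) = 1.0000
H(X|Y) = 0.5000×0.8113 + 0.5000×1.0000 = 0.9056 bits


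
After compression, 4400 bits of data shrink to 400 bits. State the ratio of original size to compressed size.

Compression ratio = Original / Compressed
= 4400 / 400 = 11.00:1


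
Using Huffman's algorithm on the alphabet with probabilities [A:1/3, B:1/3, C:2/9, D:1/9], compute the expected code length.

Huffman tree construction:
Combine smallest probabilities repeatedly
Resulting codes:
  A: 10 (length 2)
  B: 11 (length 2)
  C: 01 (length 2)
  D: 00 (length 2)
Average length = Σ p(s) × length(s) = 2.0000 bits


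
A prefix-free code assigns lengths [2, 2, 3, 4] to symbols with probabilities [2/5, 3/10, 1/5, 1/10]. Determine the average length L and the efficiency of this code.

Average length L = Σ p_i × l_i = 2.4000 bits
Entropy H = 1.8464 bits
Efficiency η = H/L × 100% = 76.93%


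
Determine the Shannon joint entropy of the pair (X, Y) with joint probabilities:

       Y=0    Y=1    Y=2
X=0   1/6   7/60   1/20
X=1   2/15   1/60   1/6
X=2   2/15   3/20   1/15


H(X,Y) = -Σ p(x,y) log₂ p(x,y)
  p(0,0)=1/6: -0.1667 × log₂(0.1667) = 0.4308
  p(0,1)=7/60: -0.1167 × log₂(0.1167) = 0.3616
  p(0,2)=1/20: -0.0500 × log₂(0.0500) = 0.2161
  p(1,0)=2/15: -0.1333 × log₂(0.1333) = 0.3876
  p(1,1)=1/60: -0.0167 × log₂(0.0167) = 0.0984
  p(1,2)=1/6: -0.1667 × log₂(0.1667) = 0.4308
  p(2,0)=2/15: -0.1333 × log₂(0.1333) = 0.3876
  p(2,1)=3/20: -0.1500 × log₂(0.1500) = 0.4105
  p(2,2)=1/15: -0.0667 × log₂(0.0667) = 0.2605
H(X,Y) = 2.9840 bits


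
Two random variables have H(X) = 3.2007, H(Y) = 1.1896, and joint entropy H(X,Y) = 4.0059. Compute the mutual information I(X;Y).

I(X;Y) = H(X) + H(Y) - H(X,Y)
I(X;Y) = 3.2007 + 1.1896 - 4.0059 = 0.3844 bits


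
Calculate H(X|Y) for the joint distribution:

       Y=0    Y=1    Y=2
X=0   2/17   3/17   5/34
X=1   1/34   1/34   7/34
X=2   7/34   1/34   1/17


H(X|Y) = Σ_y p(y) H(X|Y=y)
  p(Y=0) = 6/17, H(X|Y=0) = 1.2807
  p(Y=1) = 4/17, H(X|Y=1) = 1.0613
  p(Y=2) = 7/17, H(X|Y=2) = 1.4316
H(X|Y) = 0.3529×1.2807 + 0.2353×1.0613 + 0.4118×1.4316 = 1.2912 bits


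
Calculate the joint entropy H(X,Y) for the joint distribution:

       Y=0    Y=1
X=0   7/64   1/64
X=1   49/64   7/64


H(X,Y) = -Σ p(x,y) log₂ p(x,y)
  p(0,0)=7/64: -0.1094 × log₂(0.1094) = 0.3492
  p(0,1)=1/64: -0.0156 × log₂(0.0156) = 0.0938
  p(1,0)=49/64: -0.7656 × log₂(0.7656) = 0.2950
  p(1,1)=7/64: -0.1094 × log₂(0.1094) = 0.3492
H(X,Y) = 1.0871 bits


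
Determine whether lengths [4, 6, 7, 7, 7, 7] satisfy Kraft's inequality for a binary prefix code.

Kraft inequality: Σ 2^(-l_i) ≤ 1 for prefix-free code
Calculating: 2^(-4) + 2^(-6) + 2^(-7) + 2^(-7) + 2^(-7) + 2^(-7)
= 0.0625 + 0.015625 + 0.0078125 + 0.0078125 + 0.0078125 + 0.0078125
= 0.1094
Since 0.1094 ≤ 1, prefix-free code exists


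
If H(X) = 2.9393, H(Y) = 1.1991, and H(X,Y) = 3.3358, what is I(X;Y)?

I(X;Y) = H(X) + H(Y) - H(X,Y)
I(X;Y) = 2.9393 + 1.1991 - 3.3358 = 0.8026 bits


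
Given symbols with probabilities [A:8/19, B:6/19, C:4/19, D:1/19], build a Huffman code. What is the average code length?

Huffman tree construction:
Combine smallest probabilities repeatedly
Resulting codes:
  A: 0 (length 1)
  B: 11 (length 2)
  C: 101 (length 3)
  D: 100 (length 3)
Average length = Σ p(s) × length(s) = 1.8421 bits


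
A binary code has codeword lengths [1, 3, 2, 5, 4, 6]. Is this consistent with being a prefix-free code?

Kraft inequality: Σ 2^(-l_i) ≤ 1 for prefix-free code
Calculating: 2^(-1) + 2^(-3) + 2^(-2) + 2^(-5) + 2^(-4) + 2^(-6)
= 0.5 + 0.125 + 0.25 + 0.03125 + 0.0625 + 0.015625
= 0.9844
Since 0.9844 ≤ 1, prefix-free code exists


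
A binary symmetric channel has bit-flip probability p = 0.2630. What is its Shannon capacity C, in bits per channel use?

For BSC with error probability p:
C = 1 - H(p) where H(p) is binary entropy
H(0.2630) = -0.2630 × log₂(0.2630) - 0.7370 × log₂(0.7370)
H(p) = 0.8312
C = 1 - 0.8312 = 0.1688 bits/use


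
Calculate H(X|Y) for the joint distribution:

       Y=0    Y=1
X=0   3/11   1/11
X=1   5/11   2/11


H(X|Y) = Σ_y p(y) H(X|Y=y)
  p(Y=0) = 8/11, H(X|Y=0) = 0.9544
  p(Y=1) = 3/11, H(X|Y=1) = 0.9183
H(X|Y) = 0.7273×0.9544 + 0.2727×0.9183 = 0.9446 bits


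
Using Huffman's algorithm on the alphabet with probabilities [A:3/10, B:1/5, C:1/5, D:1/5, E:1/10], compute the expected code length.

Huffman tree construction:
Combine smallest probabilities repeatedly
Resulting codes:
  A: 10 (length 2)
  B: 111 (length 3)
  C: 00 (length 2)
  D: 01 (length 2)
  E: 110 (length 3)
Average length = Σ p(s) × length(s) = 2.3000 bits


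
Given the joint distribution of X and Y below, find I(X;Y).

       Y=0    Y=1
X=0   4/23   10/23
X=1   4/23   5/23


H(X) = 0.9656, H(Y) = 0.9321, H(X,Y) = 1.8788
I(X;Y) = H(X) + H(Y) - H(X,Y) = 0.0189 bits


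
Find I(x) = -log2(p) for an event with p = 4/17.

Information content I(x) = -log₂(p(x))
I = -log₂(4/17) = -log₂(0.2353)
I = 2.0875 bits


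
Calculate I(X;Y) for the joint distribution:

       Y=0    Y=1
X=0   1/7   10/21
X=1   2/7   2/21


H(X) = 0.9587, H(Y) = 0.9852, H(X,Y) = 1.7502
I(X;Y) = H(X) + H(Y) - H(X,Y) = 0.1937 bits


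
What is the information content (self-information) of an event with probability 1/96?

Information content I(x) = -log₂(p(x))
I = -log₂(1/96) = -log₂(0.0104)
I = 6.5850 bits


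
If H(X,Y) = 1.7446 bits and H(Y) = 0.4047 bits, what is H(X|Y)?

Chain rule: H(X,Y) = H(X|Y) + H(Y)
H(X|Y) = H(X,Y) - H(Y) = 1.7446 - 0.4047 = 1.3399 bits


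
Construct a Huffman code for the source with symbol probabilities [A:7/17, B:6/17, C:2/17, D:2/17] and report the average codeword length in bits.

Huffman tree construction:
Combine smallest probabilities repeatedly
Resulting codes:
  A: 0 (length 1)
  B: 11 (length 2)
  C: 100 (length 3)
  D: 101 (length 3)
Average length = Σ p(s) × length(s) = 1.8235 bits


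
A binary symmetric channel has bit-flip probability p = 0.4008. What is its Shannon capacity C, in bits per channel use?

For BSC with error probability p:
C = 1 - H(p) where H(p) is binary entropy
H(0.4008) = -0.4008 × log₂(0.4008) - 0.5992 × log₂(0.5992)
H(p) = 0.9714
C = 1 - 0.9714 = 0.0286 bits/use


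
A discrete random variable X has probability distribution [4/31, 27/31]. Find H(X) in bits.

H(X) = -Σ p(x) log₂ p(x)
  -4/31 × log₂(4/31) = 0.3812
  -27/31 × log₂(27/31) = 0.1736
H(X) = 0.5548 bits


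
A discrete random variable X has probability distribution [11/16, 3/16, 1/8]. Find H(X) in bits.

H(X) = -Σ p(x) log₂ p(x)
  -11/16 × log₂(11/16) = 0.3716
  -3/16 × log₂(3/16) = 0.4528
  -1/8 × log₂(1/8) = 0.3750
H(X) = 1.1995 bits
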